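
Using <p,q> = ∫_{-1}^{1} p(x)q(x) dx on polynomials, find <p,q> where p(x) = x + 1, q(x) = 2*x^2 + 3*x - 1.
<p,q> = 4/3

Expand the product: p(x)·q(x) = 2*x^3 + 5*x^2 + 2*x - 1.
∫_{-1}^{1} of each monomial x^k gives [2/(k+1) if k even, 0 if k odd]. Integrating term-by-term (or equivalently evaluating the antiderivative F(x) = x^4/2 + 5*x^3/3 + x^2 - x at the endpoints):
  F(1) − F(−1) = 13/6 − (5/6) = 4/3.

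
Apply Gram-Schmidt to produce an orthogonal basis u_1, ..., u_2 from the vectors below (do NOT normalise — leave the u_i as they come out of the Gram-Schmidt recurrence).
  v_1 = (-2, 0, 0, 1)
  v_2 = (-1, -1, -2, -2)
Orthogonal basis:
  u_1 = (-2, 0, 0, 1)
  u_2 = (-1, -1, -2, -2)

Apply the Gram-Schmidt recurrence
  u_1 = v_1
  u_i = v_i − Σ_{j<i} ((v_i · u_j) / (u_j · u_j)) · u_j.

Step by step this gives:
  u_1 = (-2, 0, 0, 1)
  u_2 = (-1, -1, -2, -2)

Orthogonality check:
  u_2 · u_1 = 0 (should be 0)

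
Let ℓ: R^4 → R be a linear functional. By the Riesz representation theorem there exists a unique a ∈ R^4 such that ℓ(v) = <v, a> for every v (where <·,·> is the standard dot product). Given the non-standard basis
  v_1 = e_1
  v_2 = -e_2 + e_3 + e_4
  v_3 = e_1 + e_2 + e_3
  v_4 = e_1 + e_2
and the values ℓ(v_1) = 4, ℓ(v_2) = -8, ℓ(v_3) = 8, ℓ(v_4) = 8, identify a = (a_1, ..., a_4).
a = (4, 4, 0, -4)

Write a = (a_1, ..., a_4) in the standard basis. For each basis vector v_i, ℓ(v_i) = <v_i, a> is a linear equation in the a_j's. Collect the n equations into a matrix system V a = ℓ, where row i of V is v_i (expressed in the standard basis). Since V is invertible (lower-triangular with 1s on the diagonal, up to permutation), solve by back-substitution:
  V =
[[1, 0, 0, 0],
 [0, -1, 1, 1],
 [1, 1, 1, 0],
 [1, 1, 0, 0]]
  V a = (4, -8, 8, 8)
Solving gives a = (4, 4, 0, -4).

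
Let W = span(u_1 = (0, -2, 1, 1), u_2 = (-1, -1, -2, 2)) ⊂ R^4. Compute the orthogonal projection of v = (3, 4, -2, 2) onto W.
proj_W(v) = (-11/28, 71/28, -9/4, -19/28)

Set up U = [u_1 | ... | u_2] ∈ R^(4×2). The projector onto W = col(U) is P = U (U^T U)^(-1) U^T.
Compute U^T U =
  [6, 2]
  [2, 10],
and U^T v = (-8, 1).
Solve U^T U · c = U^T v for the coefficients: c = (-41/28, 11/28). The projection is proj_W(v) = U c.
Check: (v - proj_W(v)) · u_1 = 0  (should be 0).
Check: (v - proj_W(v)) · u_2 = 0  (should be 0).
Result: proj_W(v) = (-11/28, 71/28, -9/4, -19/28).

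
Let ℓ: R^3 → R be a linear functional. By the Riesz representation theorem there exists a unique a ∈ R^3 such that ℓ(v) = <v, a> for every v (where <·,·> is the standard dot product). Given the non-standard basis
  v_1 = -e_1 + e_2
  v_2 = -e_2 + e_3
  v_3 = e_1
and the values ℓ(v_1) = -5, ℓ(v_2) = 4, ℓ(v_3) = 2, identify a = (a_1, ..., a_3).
a = (2, -3, 1)

Write a = (a_1, ..., a_3) in the standard basis. For each basis vector v_i, ℓ(v_i) = <v_i, a> is a linear equation in the a_j's. Collect the n equations into a matrix system V a = ℓ, where row i of V is v_i (expressed in the standard basis). Since V is invertible (lower-triangular with 1s on the diagonal, up to permutation), solve by back-substitution:
  V =
[[-1, 1, 0],
 [0, -1, 1],
 [1, 0, 0]]
  V a = (-5, 4, 2)
Solving gives a = (2, -3, 1).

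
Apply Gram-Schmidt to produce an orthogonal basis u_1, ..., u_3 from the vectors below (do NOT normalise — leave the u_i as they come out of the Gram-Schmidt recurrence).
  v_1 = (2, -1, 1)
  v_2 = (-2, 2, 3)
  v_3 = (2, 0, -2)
Orthogonal basis:
  u_1 = (2, -1, 1)
  u_2 = (-1, 3/2, 7/2)
  u_3 = (70/93, 112/93, -28/93)

Apply the Gram-Schmidt recurrence
  u_1 = v_1
  u_i = v_i − Σ_{j<i} ((v_i · u_j) / (u_j · u_j)) · u_j.

Step by step this gives:
  u_1 = (2, -1, 1)
  u_2 = (-1, 3/2, 7/2)
  u_3 = (70/93, 112/93, -28/93)

Orthogonality check:
  u_2 · u_1 = 0 (should be 0)
  u_3 · u_1 = 0 (should be 0)
  u_3 · u_2 = 0 (should be 0)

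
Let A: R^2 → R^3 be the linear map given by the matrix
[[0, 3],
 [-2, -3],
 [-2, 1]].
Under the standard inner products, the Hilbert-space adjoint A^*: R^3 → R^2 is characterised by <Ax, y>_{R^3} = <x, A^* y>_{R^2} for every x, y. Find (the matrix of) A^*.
A^* = A^T =
[[0, -2, -2],
 [3, -3, 1]]

For real matrices with standard dot products, the defining identity <Ax, y> = <x, A^* y> gives (Ax)^T y = x^T (A^*) y, i.e. x^T A^T y = x^T (A^*) y. Since this holds for all x, y, we must have A^* = A^T. Therefore
A^* =
[[0, -2, -2],
 [3, -3, 1]].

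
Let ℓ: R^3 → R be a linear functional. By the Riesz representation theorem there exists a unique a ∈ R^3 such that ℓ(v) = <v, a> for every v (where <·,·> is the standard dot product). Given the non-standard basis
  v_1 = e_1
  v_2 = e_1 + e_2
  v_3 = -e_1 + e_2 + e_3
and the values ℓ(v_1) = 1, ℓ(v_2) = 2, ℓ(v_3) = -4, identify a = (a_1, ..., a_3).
a = (1, 1, -4)

Write a = (a_1, ..., a_3) in the standard basis. For each basis vector v_i, ℓ(v_i) = <v_i, a> is a linear equation in the a_j's. Collect the n equations into a matrix system V a = ℓ, where row i of V is v_i (expressed in the standard basis). Since V is invertible (lower-triangular with 1s on the diagonal, up to permutation), solve by back-substitution:
  V =
[[1, 0, 0],
 [1, 1, 0],
 [-1, 1, 1]]
  V a = (1, 2, -4)
Solving gives a = (1, 1, -4).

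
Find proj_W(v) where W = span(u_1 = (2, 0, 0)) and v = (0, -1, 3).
proj_W(v) = (0, 0, 0)

Set up U = [u_1 | ... | u_1] ∈ R^(3×1). The projector onto W = col(U) is P = U (U^T U)^(-1) U^T.
Compute U^T U =
  [4],
and U^T v = (0).
Solve U^T U · c = U^T v for the coefficients: c = (0). The projection is proj_W(v) = U c.
Check: (v - proj_W(v)) · u_1 = 0  (should be 0).
Result: proj_W(v) = (0, 0, 0).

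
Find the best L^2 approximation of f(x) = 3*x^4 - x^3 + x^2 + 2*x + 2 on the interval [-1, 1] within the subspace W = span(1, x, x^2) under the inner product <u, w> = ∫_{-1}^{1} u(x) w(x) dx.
g(x) = 25*x^2/7 + 7*x/5 + 61/35

The best approximation g ∈ W is the orthogonal projection of f onto W. Writing g = a_0 + a_1 x + a_2 x^2, the coefficients solve the normal equations G · a = b where
  G_{ij} = <φ_i, φ_j> and b_i = <f, φ_i>, with φ_0 = 1, φ_1 = x, φ_2 = x^2.
G =
  [2, 0, 2/3]
  [0, 2/3, 0]
  [2/3, 0, 2/5],
b = (88/15, 14/15, 272/105).
Solving gives a_0 = 61/35, a_1 = 7/5, a_2 = 25/7, so
  g(x) = 25*x^2/7 + 7*x/5 + 61/35.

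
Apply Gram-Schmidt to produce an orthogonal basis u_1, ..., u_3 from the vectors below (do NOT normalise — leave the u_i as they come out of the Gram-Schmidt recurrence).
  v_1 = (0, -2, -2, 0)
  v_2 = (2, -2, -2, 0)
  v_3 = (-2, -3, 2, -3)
Orthogonal basis:
  u_1 = (0, -2, -2, 0)
  u_2 = (2, 0, 0, 0)
  u_3 = (0, -5/2, 5/2, -3)

Apply the Gram-Schmidt recurrence
  u_1 = v_1
  u_i = v_i − Σ_{j<i} ((v_i · u_j) / (u_j · u_j)) · u_j.

Step by step this gives:
  u_1 = (0, -2, -2, 0)
  u_2 = (2, 0, 0, 0)
  u_3 = (0, -5/2, 5/2, -3)

Orthogonality check:
  u_2 · u_1 = 0 (should be 0)
  u_3 · u_1 = 0 (should be 0)
  u_3 · u_2 = 0 (should be 0)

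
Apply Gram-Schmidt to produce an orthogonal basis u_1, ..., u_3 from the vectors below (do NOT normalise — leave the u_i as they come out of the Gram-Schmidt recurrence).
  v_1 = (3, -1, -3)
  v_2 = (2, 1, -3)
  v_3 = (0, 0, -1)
Orthogonal basis:
  u_1 = (3, -1, -3)
  u_2 = (-4/19, 33/19, -15/19)
  u_3 = (-3/7, -3/14, -5/14)

Apply the Gram-Schmidt recurrence
  u_1 = v_1
  u_i = v_i − Σ_{j<i} ((v_i · u_j) / (u_j · u_j)) · u_j.

Step by step this gives:
  u_1 = (3, -1, -3)
  u_2 = (-4/19, 33/19, -15/19)
  u_3 = (-3/7, -3/14, -5/14)

Orthogonality check:
  u_2 · u_1 = 0 (should be 0)
  u_3 · u_1 = 0 (should be 0)
  u_3 · u_2 = 0 (should be 0)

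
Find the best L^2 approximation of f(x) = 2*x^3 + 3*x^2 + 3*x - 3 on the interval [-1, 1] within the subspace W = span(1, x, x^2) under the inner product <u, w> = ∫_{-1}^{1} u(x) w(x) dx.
g(x) = 3*x^2 + 21*x/5 - 3

The best approximation g ∈ W is the orthogonal projection of f onto W. Writing g = a_0 + a_1 x + a_2 x^2, the coefficients solve the normal equations G · a = b where
  G_{ij} = <φ_i, φ_j> and b_i = <f, φ_i>, with φ_0 = 1, φ_1 = x, φ_2 = x^2.
G =
  [2, 0, 2/3]
  [0, 2/3, 0]
  [2/3, 0, 2/5],
b = (-4, 14/5, -4/5).
Solving gives a_0 = -3, a_1 = 21/5, a_2 = 3, so
  g(x) = 3*x^2 + 21*x/5 - 3.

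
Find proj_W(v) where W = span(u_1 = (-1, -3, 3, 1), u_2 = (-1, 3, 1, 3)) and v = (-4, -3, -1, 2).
proj_W(v) = (-2/3, -18/11, 62/33, 26/33)

Set up U = [u_1 | ... | u_2] ∈ R^(4×2). The projector onto W = col(U) is P = U (U^T U)^(-1) U^T.
Compute U^T U =
  [20, -2]
  [-2, 20],
and U^T v = (12, 0).
Solve U^T U · c = U^T v for the coefficients: c = (20/33, 2/33). The projection is proj_W(v) = U c.
Check: (v - proj_W(v)) · u_1 = 0  (should be 0).
Check: (v - proj_W(v)) · u_2 = 0  (should be 0).
Result: proj_W(v) = (-2/3, -18/11, 62/33, 26/33).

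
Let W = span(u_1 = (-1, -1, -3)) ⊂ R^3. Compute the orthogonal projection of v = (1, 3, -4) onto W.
proj_W(v) = (-8/11, -8/11, -24/11)

Set up U = [u_1 | ... | u_1] ∈ R^(3×1). The projector onto W = col(U) is P = U (U^T U)^(-1) U^T.
Compute U^T U =
  [11],
and U^T v = (8).
Solve U^T U · c = U^T v for the coefficients: c = (8/11). The projection is proj_W(v) = U c.
Check: (v - proj_W(v)) · u_1 = 0  (should be 0).
Result: proj_W(v) = (-8/11, -8/11, -24/11).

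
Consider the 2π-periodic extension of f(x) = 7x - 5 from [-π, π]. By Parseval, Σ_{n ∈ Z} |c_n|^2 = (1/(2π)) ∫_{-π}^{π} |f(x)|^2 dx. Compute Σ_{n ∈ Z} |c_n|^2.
Σ |c_n|^2 = 49π^2/3 + 25

Expand and integrate term by term over [-π, π]:
  ∫ (7x)^2 dx = 49·(2π^3/3); ∫ 2·7·(-5)·x dx = 0 (odd integrand); ∫ (-5)^2 dx = 25·2π.
So (1/(2π)) ∫_{-π}^{π} (7x - 5)^2 dx = 49π^2/3 + 25 = 49π^2/3 + 25.
Parseval ⇒ Σ |c_n|^2 = 49π^2/3 + 25.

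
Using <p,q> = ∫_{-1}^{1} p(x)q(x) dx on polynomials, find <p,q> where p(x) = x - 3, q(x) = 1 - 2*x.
<p,q> = -22/3

Expand the product: p(x)·q(x) = -2*x^2 + 7*x - 3.
∫_{-1}^{1} of each monomial x^k gives [2/(k+1) if k even, 0 if k odd]. Integrating term-by-term (or equivalently evaluating the antiderivative F(x) = -2*x^3/3 + 7*x^2/2 - 3*x at the endpoints):
  F(1) − F(−1) = -1/6 − (43/6) = -22/3.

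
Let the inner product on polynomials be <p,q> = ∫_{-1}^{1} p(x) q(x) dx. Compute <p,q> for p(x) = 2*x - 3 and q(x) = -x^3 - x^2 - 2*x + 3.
<p,q> = -292/15

Expand the product: p(x)·q(x) = -2*x^4 + x^3 - x^2 + 12*x - 9.
∫_{-1}^{1} of each monomial x^k gives [2/(k+1) if k even, 0 if k odd]. Integrating term-by-term (or equivalently evaluating the antiderivative F(x) = -2*x^5/5 + x^4/4 - x^3/3 + 6*x^2 - 9*x at the endpoints):
  F(1) − F(−1) = -209/60 − (959/60) = -292/15.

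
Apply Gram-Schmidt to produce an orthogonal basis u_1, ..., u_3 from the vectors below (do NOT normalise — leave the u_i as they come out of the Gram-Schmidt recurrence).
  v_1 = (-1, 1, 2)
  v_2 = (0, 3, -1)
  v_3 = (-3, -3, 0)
Orthogonal basis:
  u_1 = (-1, 1, 2)
  u_2 = (1/6, 17/6, -4/3)
  u_3 = (-168/59, -24/59, -72/59)

Apply the Gram-Schmidt recurrence
  u_1 = v_1
  u_i = v_i − Σ_{j<i} ((v_i · u_j) / (u_j · u_j)) · u_j.

Step by step this gives:
  u_1 = (-1, 1, 2)
  u_2 = (1/6, 17/6, -4/3)
  u_3 = (-168/59, -24/59, -72/59)

Orthogonality check:
  u_2 · u_1 = 0 (should be 0)
  u_3 · u_1 = 0 (should be 0)
  u_3 · u_2 = 0 (should be 0)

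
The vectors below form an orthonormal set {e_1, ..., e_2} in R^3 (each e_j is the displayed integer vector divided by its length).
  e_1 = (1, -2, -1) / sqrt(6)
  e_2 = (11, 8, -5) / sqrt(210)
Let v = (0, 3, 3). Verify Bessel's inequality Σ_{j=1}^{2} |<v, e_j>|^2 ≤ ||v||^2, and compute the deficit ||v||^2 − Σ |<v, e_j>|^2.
Σ |<v, e_j>|^2 = 486/35; ||v||^2 = 18; deficit = 144/35

Write each e_j = u_j / sqrt(<u_j, u_j>) where u_j is the displayed integer vector. Then <v, e_j> = <v, u_j> / sqrt(<u_j, u_j>), so |<v, e_j>|^2 = <v, u_j>^2 / <u_j, u_j>.
Coefficients: <v, e_1> = -9/sqrt(6), <v, e_2> = 9/sqrt(210).
Square and sum: Σ |<v, e_j>|^2 = 486/35.
Compute ||v||^2 = v·v = 18.
Deficit = 18 − 486/35 = 144/35 ≥ 0, confirming Bessel's inequality. (The deficit equals ||v − Σ <v,e_j> e_j||^2, the squared distance from v to span{e_j}.)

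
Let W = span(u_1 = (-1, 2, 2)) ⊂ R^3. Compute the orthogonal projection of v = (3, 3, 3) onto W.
proj_W(v) = (-1, 2, 2)

Set up U = [u_1 | ... | u_1] ∈ R^(3×1). The projector onto W = col(U) is P = U (U^T U)^(-1) U^T.
Compute U^T U =
  [9],
and U^T v = (9).
Solve U^T U · c = U^T v for the coefficients: c = (1). The projection is proj_W(v) = U c.
Check: (v - proj_W(v)) · u_1 = 0  (should be 0).
Result: proj_W(v) = (-1, 2, 2).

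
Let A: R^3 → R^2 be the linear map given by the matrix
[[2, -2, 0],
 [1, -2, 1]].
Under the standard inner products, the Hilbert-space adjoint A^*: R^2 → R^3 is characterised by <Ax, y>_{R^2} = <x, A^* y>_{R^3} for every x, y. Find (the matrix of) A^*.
A^* = A^T =
[[2, 1],
 [-2, -2],
 [0, 1]]

For real matrices with standard dot products, the defining identity <Ax, y> = <x, A^* y> gives (Ax)^T y = x^T (A^*) y, i.e. x^T A^T y = x^T (A^*) y. Since this holds for all x, y, we must have A^* = A^T. Therefore
A^* =
[[2, 1],
 [-2, -2],
 [0, 1]].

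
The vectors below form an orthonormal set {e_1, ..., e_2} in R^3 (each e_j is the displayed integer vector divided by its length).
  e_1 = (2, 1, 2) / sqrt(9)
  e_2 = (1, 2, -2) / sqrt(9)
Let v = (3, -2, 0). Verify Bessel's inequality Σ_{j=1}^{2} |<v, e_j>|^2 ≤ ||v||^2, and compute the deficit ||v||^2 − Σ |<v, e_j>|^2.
Σ |<v, e_j>|^2 = 17/9; ||v||^2 = 13; deficit = 100/9

Write each e_j = u_j / sqrt(<u_j, u_j>) where u_j is the displayed integer vector. Then <v, e_j> = <v, u_j> / sqrt(<u_j, u_j>), so |<v, e_j>|^2 = <v, u_j>^2 / <u_j, u_j>.
Coefficients: <v, e_1> = 4/sqrt(9), <v, e_2> = -1/sqrt(9).
Square and sum: Σ |<v, e_j>|^2 = 17/9.
Compute ||v||^2 = v·v = 13.
Deficit = 13 − 17/9 = 100/9 ≥ 0, confirming Bessel's inequality. (The deficit equals ||v − Σ <v,e_j> e_j||^2, the squared distance from v to span{e_j}.)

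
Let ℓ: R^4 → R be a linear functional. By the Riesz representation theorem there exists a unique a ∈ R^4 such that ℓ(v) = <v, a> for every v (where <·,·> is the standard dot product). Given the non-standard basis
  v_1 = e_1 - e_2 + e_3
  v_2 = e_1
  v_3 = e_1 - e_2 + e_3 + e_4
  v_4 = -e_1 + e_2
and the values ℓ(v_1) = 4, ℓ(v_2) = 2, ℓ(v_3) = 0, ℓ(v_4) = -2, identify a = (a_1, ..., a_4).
a = (2, 0, 2, -4)

Write a = (a_1, ..., a_4) in the standard basis. For each basis vector v_i, ℓ(v_i) = <v_i, a> is a linear equation in the a_j's. Collect the n equations into a matrix system V a = ℓ, where row i of V is v_i (expressed in the standard basis). Since V is invertible (lower-triangular with 1s on the diagonal, up to permutation), solve by back-substitution:
  V =
[[1, -1, 1, 0],
 [1, 0, 0, 0],
 [1, -1, 1, 1],
 [-1, 1, 0, 0]]
  V a = (4, 2, 0, -2)
Solving gives a = (2, 0, 2, -4).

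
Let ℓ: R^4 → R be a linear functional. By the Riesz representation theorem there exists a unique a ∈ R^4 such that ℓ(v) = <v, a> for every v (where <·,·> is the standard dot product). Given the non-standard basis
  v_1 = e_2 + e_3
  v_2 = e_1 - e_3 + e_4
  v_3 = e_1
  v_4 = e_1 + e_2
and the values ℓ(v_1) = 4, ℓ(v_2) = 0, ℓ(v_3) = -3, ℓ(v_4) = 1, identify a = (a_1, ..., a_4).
a = (-3, 4, 0, 3)

Write a = (a_1, ..., a_4) in the standard basis. For each basis vector v_i, ℓ(v_i) = <v_i, a> is a linear equation in the a_j's. Collect the n equations into a matrix system V a = ℓ, where row i of V is v_i (expressed in the standard basis). Since V is invertible (lower-triangular with 1s on the diagonal, up to permutation), solve by back-substitution:
  V =
[[0, 1, 1, 0],
 [1, 0, -1, 1],
 [1, 0, 0, 0],
 [1, 1, 0, 0]]
  V a = (4, 0, -3, 1)
Solving gives a = (-3, 4, 0, 3).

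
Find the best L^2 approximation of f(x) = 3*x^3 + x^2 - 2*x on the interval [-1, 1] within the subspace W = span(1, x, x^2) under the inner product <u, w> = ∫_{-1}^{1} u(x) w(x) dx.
g(x) = x^2 - x/5

The best approximation g ∈ W is the orthogonal projection of f onto W. Writing g = a_0 + a_1 x + a_2 x^2, the coefficients solve the normal equations G · a = b where
  G_{ij} = <φ_i, φ_j> and b_i = <f, φ_i>, with φ_0 = 1, φ_1 = x, φ_2 = x^2.
G =
  [2, 0, 2/3]
  [0, 2/3, 0]
  [2/3, 0, 2/5],
b = (2/3, -2/15, 2/5).
Solving gives a_0 = 0, a_1 = -1/5, a_2 = 1, so
  g(x) = x^2 - x/5.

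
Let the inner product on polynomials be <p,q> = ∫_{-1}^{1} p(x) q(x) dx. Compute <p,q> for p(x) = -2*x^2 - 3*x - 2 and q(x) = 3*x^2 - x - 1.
<p,q> = 14/15

Expand the product: p(x)·q(x) = -6*x^4 - 7*x^3 - x^2 + 5*x + 2.
∫_{-1}^{1} of each monomial x^k gives [2/(k+1) if k even, 0 if k odd]. Integrating term-by-term (or equivalently evaluating the antiderivative F(x) = -6*x^5/5 - 7*x^4/4 - x^3/3 + 5*x^2/2 + 2*x at the endpoints):
  F(1) − F(−1) = 73/60 − (17/60) = 14/15.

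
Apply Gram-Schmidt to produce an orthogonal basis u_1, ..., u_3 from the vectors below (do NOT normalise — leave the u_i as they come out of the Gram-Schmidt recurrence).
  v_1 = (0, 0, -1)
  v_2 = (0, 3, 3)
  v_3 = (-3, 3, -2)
Orthogonal basis:
  u_1 = (0, 0, -1)
  u_2 = (0, 3, 0)
  u_3 = (-3, 0, 0)

Apply the Gram-Schmidt recurrence
  u_1 = v_1
  u_i = v_i − Σ_{j<i} ((v_i · u_j) / (u_j · u_j)) · u_j.

Step by step this gives:
  u_1 = (0, 0, -1)
  u_2 = (0, 3, 0)
  u_3 = (-3, 0, 0)

Orthogonality check:
  u_2 · u_1 = 0 (should be 0)
  u_3 · u_1 = 0 (should be 0)
  u_3 · u_2 = 0 (should be 0)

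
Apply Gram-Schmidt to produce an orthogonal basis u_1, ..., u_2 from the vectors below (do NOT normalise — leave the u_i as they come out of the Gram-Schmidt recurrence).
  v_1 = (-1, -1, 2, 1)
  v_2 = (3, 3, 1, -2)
Orthogonal basis:
  u_1 = (-1, -1, 2, 1)
  u_2 = (15/7, 15/7, 19/7, -8/7)

Apply the Gram-Schmidt recurrence
  u_1 = v_1
  u_i = v_i − Σ_{j<i} ((v_i · u_j) / (u_j · u_j)) · u_j.

Step by step this gives:
  u_1 = (-1, -1, 2, 1)
  u_2 = (15/7, 15/7, 19/7, -8/7)

Orthogonality check:
  u_2 · u_1 = 0 (should be 0)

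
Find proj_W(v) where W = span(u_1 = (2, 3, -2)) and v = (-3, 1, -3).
proj_W(v) = (6/17, 9/17, -6/17)

Set up U = [u_1 | ... | u_1] ∈ R^(3×1). The projector onto W = col(U) is P = U (U^T U)^(-1) U^T.
Compute U^T U =
  [17],
and U^T v = (3).
Solve U^T U · c = U^T v for the coefficients: c = (3/17). The projection is proj_W(v) = U c.
Check: (v - proj_W(v)) · u_1 = 0  (should be 0).
Result: proj_W(v) = (6/17, 9/17, -6/17).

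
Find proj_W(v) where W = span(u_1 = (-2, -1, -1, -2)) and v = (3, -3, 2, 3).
proj_W(v) = (11/5, 11/10, 11/10, 11/5)

Set up U = [u_1 | ... | u_1] ∈ R^(4×1). The projector onto W = col(U) is P = U (U^T U)^(-1) U^T.
Compute U^T U =
  [10],
and U^T v = (-11).
Solve U^T U · c = U^T v for the coefficients: c = (-11/10). The projection is proj_W(v) = U c.
Check: (v - proj_W(v)) · u_1 = 0  (should be 0).
Result: proj_W(v) = (11/5, 11/10, 11/10, 11/5).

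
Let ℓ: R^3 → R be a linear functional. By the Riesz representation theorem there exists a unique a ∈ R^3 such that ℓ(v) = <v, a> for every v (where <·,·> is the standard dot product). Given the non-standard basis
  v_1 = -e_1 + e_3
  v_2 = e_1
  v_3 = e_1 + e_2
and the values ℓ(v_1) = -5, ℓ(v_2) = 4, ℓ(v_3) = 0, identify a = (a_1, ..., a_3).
a = (4, -4, -1)

Write a = (a_1, ..., a_3) in the standard basis. For each basis vector v_i, ℓ(v_i) = <v_i, a> is a linear equation in the a_j's. Collect the n equations into a matrix system V a = ℓ, where row i of V is v_i (expressed in the standard basis). Since V is invertible (lower-triangular with 1s on the diagonal, up to permutation), solve by back-substitution:
  V =
[[-1, 0, 1],
 [1, 0, 0],
 [1, 1, 0]]
  V a = (-5, 4, 0)
Solving gives a = (4, -4, -1).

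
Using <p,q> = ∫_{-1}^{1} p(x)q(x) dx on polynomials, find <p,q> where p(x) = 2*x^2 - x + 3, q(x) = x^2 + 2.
<p,q> = 262/15

Expand the product: p(x)·q(x) = 2*x^4 - x^3 + 7*x^2 - 2*x + 6.
∫_{-1}^{1} of each monomial x^k gives [2/(k+1) if k even, 0 if k odd]. Integrating term-by-term (or equivalently evaluating the antiderivative F(x) = 2*x^5/5 - x^4/4 + 7*x^3/3 - x^2 + 6*x at the endpoints):
  F(1) − F(−1) = 449/60 − (-599/60) = 262/15.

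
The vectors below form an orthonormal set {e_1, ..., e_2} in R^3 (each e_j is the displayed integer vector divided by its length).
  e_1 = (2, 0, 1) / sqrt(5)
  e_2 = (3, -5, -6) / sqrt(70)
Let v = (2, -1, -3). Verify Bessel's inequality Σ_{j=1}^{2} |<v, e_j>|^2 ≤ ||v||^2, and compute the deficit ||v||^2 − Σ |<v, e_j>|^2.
Σ |<v, e_j>|^2 = 171/14; ||v||^2 = 14; deficit = 25/14

Write each e_j = u_j / sqrt(<u_j, u_j>) where u_j is the displayed integer vector. Then <v, e_j> = <v, u_j> / sqrt(<u_j, u_j>), so |<v, e_j>|^2 = <v, u_j>^2 / <u_j, u_j>.
Coefficients: <v, e_1> = 1/sqrt(5), <v, e_2> = 29/sqrt(70).
Square and sum: Σ |<v, e_j>|^2 = 171/14.
Compute ||v||^2 = v·v = 14.
Deficit = 14 − 171/14 = 25/14 ≥ 0, confirming Bessel's inequality. (The deficit equals ||v − Σ <v,e_j> e_j||^2, the squared distance from v to span{e_j}.)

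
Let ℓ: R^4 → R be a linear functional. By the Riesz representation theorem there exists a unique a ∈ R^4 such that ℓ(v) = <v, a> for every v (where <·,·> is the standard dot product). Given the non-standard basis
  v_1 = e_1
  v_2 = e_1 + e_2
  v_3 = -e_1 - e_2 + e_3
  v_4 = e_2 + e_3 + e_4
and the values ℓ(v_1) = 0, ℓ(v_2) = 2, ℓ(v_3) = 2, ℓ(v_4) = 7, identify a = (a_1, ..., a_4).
a = (0, 2, 4, 1)

Write a = (a_1, ..., a_4) in the standard basis. For each basis vector v_i, ℓ(v_i) = <v_i, a> is a linear equation in the a_j's. Collect the n equations into a matrix system V a = ℓ, where row i of V is v_i (expressed in the standard basis). Since V is invertible (lower-triangular with 1s on the diagonal, up to permutation), solve by back-substitution:
  V =
[[1, 0, 0, 0],
 [1, 1, 0, 0],
 [-1, -1, 1, 0],
 [0, 1, 1, 1]]
  V a = (0, 2, 2, 7)
Solving gives a = (0, 2, 4, 1).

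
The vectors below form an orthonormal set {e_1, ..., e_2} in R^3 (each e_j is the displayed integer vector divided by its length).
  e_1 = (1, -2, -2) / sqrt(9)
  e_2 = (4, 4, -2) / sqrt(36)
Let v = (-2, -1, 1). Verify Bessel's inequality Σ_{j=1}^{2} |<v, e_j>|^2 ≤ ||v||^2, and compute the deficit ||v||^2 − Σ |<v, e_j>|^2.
Σ |<v, e_j>|^2 = 53/9; ||v||^2 = 6; deficit = 1/9

Write each e_j = u_j / sqrt(<u_j, u_j>) where u_j is the displayed integer vector. Then <v, e_j> = <v, u_j> / sqrt(<u_j, u_j>), so |<v, e_j>|^2 = <v, u_j>^2 / <u_j, u_j>.
Coefficients: <v, e_1> = -2/sqrt(9), <v, e_2> = -14/sqrt(36).
Square and sum: Σ |<v, e_j>|^2 = 53/9.
Compute ||v||^2 = v·v = 6.
Deficit = 6 − 53/9 = 1/9 ≥ 0, confirming Bessel's inequality. (The deficit equals ||v − Σ <v,e_j> e_j||^2, the squared distance from v to span{e_j}.)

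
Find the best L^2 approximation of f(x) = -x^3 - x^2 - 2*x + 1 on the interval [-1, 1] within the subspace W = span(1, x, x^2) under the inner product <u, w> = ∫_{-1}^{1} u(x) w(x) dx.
g(x) = -x^2 - 13*x/5 + 1

The best approximation g ∈ W is the orthogonal projection of f onto W. Writing g = a_0 + a_1 x + a_2 x^2, the coefficients solve the normal equations G · a = b where
  G_{ij} = <φ_i, φ_j> and b_i = <f, φ_i>, with φ_0 = 1, φ_1 = x, φ_2 = x^2.
G =
  [2, 0, 2/3]
  [0, 2/3, 0]
  [2/3, 0, 2/5],
b = (4/3, -26/15, 4/15).
Solving gives a_0 = 1, a_1 = -13/5, a_2 = -1, so
  g(x) = -x^2 - 13*x/5 + 1.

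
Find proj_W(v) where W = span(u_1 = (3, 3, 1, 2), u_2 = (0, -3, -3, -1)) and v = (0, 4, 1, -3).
proj_W(v) = (-105/241, 429/241, 499/241, 108/241)

Set up U = [u_1 | ... | u_2] ∈ R^(4×2). The projector onto W = col(U) is P = U (U^T U)^(-1) U^T.
Compute U^T U =
  [23, -14]
  [-14, 19],
and U^T v = (7, -12).
Solve U^T U · c = U^T v for the coefficients: c = (-35/241, -178/241). The projection is proj_W(v) = U c.
Check: (v - proj_W(v)) · u_1 = 0  (should be 0).
Check: (v - proj_W(v)) · u_2 = 0  (should be 0).
Result: proj_W(v) = (-105/241, 429/241, 499/241, 108/241).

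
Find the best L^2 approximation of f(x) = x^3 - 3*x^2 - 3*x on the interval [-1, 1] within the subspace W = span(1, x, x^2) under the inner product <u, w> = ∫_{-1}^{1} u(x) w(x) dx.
g(x) = -3*x^2 - 12*x/5

The best approximation g ∈ W is the orthogonal projection of f onto W. Writing g = a_0 + a_1 x + a_2 x^2, the coefficients solve the normal equations G · a = b where
  G_{ij} = <φ_i, φ_j> and b_i = <f, φ_i>, with φ_0 = 1, φ_1 = x, φ_2 = x^2.
G =
  [2, 0, 2/3]
  [0, 2/3, 0]
  [2/3, 0, 2/5],
b = (-2, -8/5, -6/5).
Solving gives a_0 = 0, a_1 = -12/5, a_2 = -3, so
  g(x) = -3*x^2 - 12*x/5.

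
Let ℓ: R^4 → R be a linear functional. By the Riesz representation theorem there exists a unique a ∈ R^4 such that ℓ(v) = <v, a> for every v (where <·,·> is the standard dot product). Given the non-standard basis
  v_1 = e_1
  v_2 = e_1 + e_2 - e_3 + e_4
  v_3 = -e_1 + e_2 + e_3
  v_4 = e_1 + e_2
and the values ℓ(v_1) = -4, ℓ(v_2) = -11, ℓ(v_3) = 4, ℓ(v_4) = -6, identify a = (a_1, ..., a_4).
a = (-4, -2, 2, -3)

Write a = (a_1, ..., a_4) in the standard basis. For each basis vector v_i, ℓ(v_i) = <v_i, a> is a linear equation in the a_j's. Collect the n equations into a matrix system V a = ℓ, where row i of V is v_i (expressed in the standard basis). Since V is invertible (lower-triangular with 1s on the diagonal, up to permutation), solve by back-substitution:
  V =
[[1, 0, 0, 0],
 [1, 1, -1, 1],
 [-1, 1, 1, 0],
 [1, 1, 0, 0]]
  V a = (-4, -11, 4, -6)
Solving gives a = (-4, -2, 2, -3).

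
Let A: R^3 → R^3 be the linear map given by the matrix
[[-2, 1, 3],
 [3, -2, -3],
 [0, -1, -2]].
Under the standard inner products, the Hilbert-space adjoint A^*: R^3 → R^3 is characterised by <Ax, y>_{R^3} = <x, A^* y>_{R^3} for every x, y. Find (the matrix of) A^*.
A^* = A^T =
[[-2, 3, 0],
 [1, -2, -1],
 [3, -3, -2]]

For real matrices with standard dot products, the defining identity <Ax, y> = <x, A^* y> gives (Ax)^T y = x^T (A^*) y, i.e. x^T A^T y = x^T (A^*) y. Since this holds for all x, y, we must have A^* = A^T. Therefore
A^* =
[[-2, 3, 0],
 [1, -2, -1],
 [3, -3, -2]].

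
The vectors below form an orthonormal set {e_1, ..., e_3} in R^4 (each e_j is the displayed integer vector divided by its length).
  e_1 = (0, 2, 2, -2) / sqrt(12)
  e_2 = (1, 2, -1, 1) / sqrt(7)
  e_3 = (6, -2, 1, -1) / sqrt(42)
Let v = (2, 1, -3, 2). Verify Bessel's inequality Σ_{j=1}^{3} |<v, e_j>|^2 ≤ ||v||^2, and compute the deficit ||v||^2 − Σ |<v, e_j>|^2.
Σ |<v, e_j>|^2 = 35/2; ||v||^2 = 18; deficit = 1/2

Write each e_j = u_j / sqrt(<u_j, u_j>) where u_j is the displayed integer vector. Then <v, e_j> = <v, u_j> / sqrt(<u_j, u_j>), so |<v, e_j>|^2 = <v, u_j>^2 / <u_j, u_j>.
Coefficients: <v, e_1> = -8/sqrt(12), <v, e_2> = 9/sqrt(7), <v, e_3> = 5/sqrt(42).
Square and sum: Σ |<v, e_j>|^2 = 35/2.
Compute ||v||^2 = v·v = 18.
Deficit = 18 − 35/2 = 1/2 ≥ 0, confirming Bessel's inequality. (The deficit equals ||v − Σ <v,e_j> e_j||^2, the squared distance from v to span{e_j}.)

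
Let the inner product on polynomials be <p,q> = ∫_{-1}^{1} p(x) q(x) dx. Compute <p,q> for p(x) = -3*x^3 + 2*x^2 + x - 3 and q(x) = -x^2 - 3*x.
<p,q> = 14/5

Expand the product: p(x)·q(x) = 3*x^5 + 7*x^4 - 7*x^3 + 9*x.
∫_{-1}^{1} of each monomial x^k gives [2/(k+1) if k even, 0 if k odd]. Integrating term-by-term (or equivalently evaluating the antiderivative F(x) = x^6/2 + 7*x^5/5 - 7*x^4/4 + 9*x^2/2 at the endpoints):
  F(1) − F(−1) = 93/20 − (37/20) = 14/5.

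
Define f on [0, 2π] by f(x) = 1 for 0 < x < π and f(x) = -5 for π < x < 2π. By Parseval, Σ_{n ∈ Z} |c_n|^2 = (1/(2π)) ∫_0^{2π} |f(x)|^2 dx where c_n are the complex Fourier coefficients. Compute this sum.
Σ |c_n|^2 = 13

Parseval equates the L^2 energy of f (normalised by 1/(2π)) with the ℓ^2 sum of its Fourier coefficients: (1/(2π)) ∫_0^{2π} |f|^2 = Σ |c_n|^2.
Compute the left side: (1/(2π)) [∫_0^π 1^2 dx + ∫_π^{2π} (-5)^2 dx] = (1/(2π)) · (1π + 25π) = (1 + 25)/2 = 13.
So Σ_{n ∈ Z} |c_n|^2 = 13.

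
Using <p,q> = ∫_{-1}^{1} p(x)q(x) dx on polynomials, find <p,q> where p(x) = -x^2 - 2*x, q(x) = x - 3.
<p,q> = 2/3

Expand the product: p(x)·q(x) = -x^3 + x^2 + 6*x.
∫_{-1}^{1} of each monomial x^k gives [2/(k+1) if k even, 0 if k odd]. Integrating term-by-term (or equivalently evaluating the antiderivative F(x) = -x^4/4 + x^3/3 + 3*x^2 at the endpoints):
  F(1) − F(−1) = 37/12 − (29/12) = 2/3.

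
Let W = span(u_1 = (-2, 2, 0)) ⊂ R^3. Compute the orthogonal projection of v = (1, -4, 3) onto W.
proj_W(v) = (5/2, -5/2, 0)

Set up U = [u_1 | ... | u_1] ∈ R^(3×1). The projector onto W = col(U) is P = U (U^T U)^(-1) U^T.
Compute U^T U =
  [8],
and U^T v = (-10).
Solve U^T U · c = U^T v for the coefficients: c = (-5/4). The projection is proj_W(v) = U c.
Check: (v - proj_W(v)) · u_1 = 0  (should be 0).
Result: proj_W(v) = (5/2, -5/2, 0).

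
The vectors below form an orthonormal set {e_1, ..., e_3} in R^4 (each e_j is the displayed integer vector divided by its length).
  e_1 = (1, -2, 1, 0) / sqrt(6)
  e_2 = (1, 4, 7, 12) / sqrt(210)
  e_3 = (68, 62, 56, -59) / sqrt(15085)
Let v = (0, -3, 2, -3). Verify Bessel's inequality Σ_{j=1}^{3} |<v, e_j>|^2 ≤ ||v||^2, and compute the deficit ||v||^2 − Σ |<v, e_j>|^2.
Σ |<v, e_j>|^2 = 7273/431; ||v||^2 = 22; deficit = 2209/431

Write each e_j = u_j / sqrt(<u_j, u_j>) where u_j is the displayed integer vector. Then <v, e_j> = <v, u_j> / sqrt(<u_j, u_j>), so |<v, e_j>|^2 = <v, u_j>^2 / <u_j, u_j>.
Coefficients: <v, e_1> = 8/sqrt(6), <v, e_2> = -34/sqrt(210), <v, e_3> = 103/sqrt(15085).
Square and sum: Σ |<v, e_j>|^2 = 7273/431.
Compute ||v||^2 = v·v = 22.
Deficit = 22 − 7273/431 = 2209/431 ≥ 0, confirming Bessel's inequality. (The deficit equals ||v − Σ <v,e_j> e_j||^2, the squared distance from v to span{e_j}.)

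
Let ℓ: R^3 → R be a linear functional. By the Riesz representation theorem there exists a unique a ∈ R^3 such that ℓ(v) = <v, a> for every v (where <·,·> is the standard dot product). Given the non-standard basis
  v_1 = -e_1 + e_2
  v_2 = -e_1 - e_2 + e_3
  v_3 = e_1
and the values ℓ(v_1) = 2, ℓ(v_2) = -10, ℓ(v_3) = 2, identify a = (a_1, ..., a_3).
a = (2, 4, -4)

Write a = (a_1, ..., a_3) in the standard basis. For each basis vector v_i, ℓ(v_i) = <v_i, a> is a linear equation in the a_j's. Collect the n equations into a matrix system V a = ℓ, where row i of V is v_i (expressed in the standard basis). Since V is invertible (lower-triangular with 1s on the diagonal, up to permutation), solve by back-substitution:
  V =
[[-1, 1, 0],
 [-1, -1, 1],
 [1, 0, 0]]
  V a = (2, -10, 2)
Solving gives a = (2, 4, -4).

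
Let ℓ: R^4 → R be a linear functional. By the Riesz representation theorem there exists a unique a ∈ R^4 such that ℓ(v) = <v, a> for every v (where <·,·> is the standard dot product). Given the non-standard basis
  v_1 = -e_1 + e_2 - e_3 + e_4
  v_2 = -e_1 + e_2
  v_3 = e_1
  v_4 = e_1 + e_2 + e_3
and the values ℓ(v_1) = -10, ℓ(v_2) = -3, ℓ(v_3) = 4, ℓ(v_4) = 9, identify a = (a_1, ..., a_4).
a = (4, 1, 4, -3)

Write a = (a_1, ..., a_4) in the standard basis. For each basis vector v_i, ℓ(v_i) = <v_i, a> is a linear equation in the a_j's. Collect the n equations into a matrix system V a = ℓ, where row i of V is v_i (expressed in the standard basis). Since V is invertible (lower-triangular with 1s on the diagonal, up to permutation), solve by back-substitution:
  V =
[[-1, 1, -1, 1],
 [-1, 1, 0, 0],
 [1, 0, 0, 0],
 [1, 1, 1, 0]]
  V a = (-10, -3, 4, 9)
Solving gives a = (4, 1, 4, -3).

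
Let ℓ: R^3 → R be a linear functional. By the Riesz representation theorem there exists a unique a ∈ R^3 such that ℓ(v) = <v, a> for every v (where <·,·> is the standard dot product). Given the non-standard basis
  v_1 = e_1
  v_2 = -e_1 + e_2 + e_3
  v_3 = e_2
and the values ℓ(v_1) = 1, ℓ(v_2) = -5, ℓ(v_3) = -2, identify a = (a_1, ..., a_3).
a = (1, -2, -2)

Write a = (a_1, ..., a_3) in the standard basis. For each basis vector v_i, ℓ(v_i) = <v_i, a> is a linear equation in the a_j's. Collect the n equations into a matrix system V a = ℓ, where row i of V is v_i (expressed in the standard basis). Since V is invertible (lower-triangular with 1s on the diagonal, up to permutation), solve by back-substitution:
  V =
[[1, 0, 0],
 [-1, 1, 1],
 [0, 1, 0]]
  V a = (1, -5, -2)
Solving gives a = (1, -2, -2).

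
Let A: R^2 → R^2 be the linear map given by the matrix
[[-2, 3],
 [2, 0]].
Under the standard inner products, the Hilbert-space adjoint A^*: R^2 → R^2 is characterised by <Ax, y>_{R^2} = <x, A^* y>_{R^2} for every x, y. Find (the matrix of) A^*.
A^* = A^T =
[[-2, 2],
 [3, 0]]

For real matrices with standard dot products, the defining identity <Ax, y> = <x, A^* y> gives (Ax)^T y = x^T (A^*) y, i.e. x^T A^T y = x^T (A^*) y. Since this holds for all x, y, we must have A^* = A^T. Therefore
A^* =
[[-2, 2],
 [3, 0]].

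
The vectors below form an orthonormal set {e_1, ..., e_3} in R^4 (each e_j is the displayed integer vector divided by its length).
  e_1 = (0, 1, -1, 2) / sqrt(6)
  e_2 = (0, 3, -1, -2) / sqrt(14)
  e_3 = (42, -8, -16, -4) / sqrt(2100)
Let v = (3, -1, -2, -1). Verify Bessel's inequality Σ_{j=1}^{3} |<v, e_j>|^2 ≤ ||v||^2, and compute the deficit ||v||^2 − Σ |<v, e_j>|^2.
Σ |<v, e_j>|^2 = 14; ||v||^2 = 15; deficit = 1

Write each e_j = u_j / sqrt(<u_j, u_j>) where u_j is the displayed integer vector. Then <v, e_j> = <v, u_j> / sqrt(<u_j, u_j>), so |<v, e_j>|^2 = <v, u_j>^2 / <u_j, u_j>.
Coefficients: <v, e_1> = -1/sqrt(6), <v, e_2> = 1/sqrt(14), <v, e_3> = 170/sqrt(2100).
Square and sum: Σ |<v, e_j>|^2 = 14.
Compute ||v||^2 = v·v = 15.
Deficit = 15 − 14 = 1 ≥ 0, confirming Bessel's inequality. (The deficit equals ||v − Σ <v,e_j> e_j||^2, the squared distance from v to span{e_j}.)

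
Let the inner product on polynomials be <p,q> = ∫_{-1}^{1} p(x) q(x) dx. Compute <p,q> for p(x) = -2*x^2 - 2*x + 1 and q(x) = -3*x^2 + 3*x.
<p,q> = -18/5

Expand the product: p(x)·q(x) = 6*x^4 - 9*x^2 + 3*x.
∫_{-1}^{1} of each monomial x^k gives [2/(k+1) if k even, 0 if k odd]. Integrating term-by-term (or equivalently evaluating the antiderivative F(x) = 6*x^5/5 - 3*x^3 + 3*x^2/2 at the endpoints):
  F(1) − F(−1) = -3/10 − (33/10) = -18/5.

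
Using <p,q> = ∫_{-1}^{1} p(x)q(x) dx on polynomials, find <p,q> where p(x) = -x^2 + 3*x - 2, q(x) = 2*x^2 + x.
<p,q> = -22/15

Expand the product: p(x)·q(x) = -2*x^4 + 5*x^3 - x^2 - 2*x.
∫_{-1}^{1} of each monomial x^k gives [2/(k+1) if k even, 0 if k odd]. Integrating term-by-term (or equivalently evaluating the antiderivative F(x) = -2*x^5/5 + 5*x^4/4 - x^3/3 - x^2 at the endpoints):
  F(1) − F(−1) = -29/60 − (59/60) = -22/15.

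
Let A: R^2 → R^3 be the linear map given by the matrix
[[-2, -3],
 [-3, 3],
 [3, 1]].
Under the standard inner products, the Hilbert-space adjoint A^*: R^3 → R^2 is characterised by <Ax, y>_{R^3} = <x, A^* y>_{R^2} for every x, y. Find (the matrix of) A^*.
A^* = A^T =
[[-2, -3, 3],
 [-3, 3, 1]]

For real matrices with standard dot products, the defining identity <Ax, y> = <x, A^* y> gives (Ax)^T y = x^T (A^*) y, i.e. x^T A^T y = x^T (A^*) y. Since this holds for all x, y, we must have A^* = A^T. Therefore
A^* =
[[-2, -3, 3],
 [-3, 3, 1]].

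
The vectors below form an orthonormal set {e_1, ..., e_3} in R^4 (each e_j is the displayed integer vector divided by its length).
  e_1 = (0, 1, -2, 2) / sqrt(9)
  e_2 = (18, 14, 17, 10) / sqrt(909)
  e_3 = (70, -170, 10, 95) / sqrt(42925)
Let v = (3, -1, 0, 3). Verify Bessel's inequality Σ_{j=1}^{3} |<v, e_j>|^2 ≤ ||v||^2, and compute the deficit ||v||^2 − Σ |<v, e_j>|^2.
Σ |<v, e_j>|^2 = 314/17; ||v||^2 = 19; deficit = 9/17

Write each e_j = u_j / sqrt(<u_j, u_j>) where u_j is the displayed integer vector. Then <v, e_j> = <v, u_j> / sqrt(<u_j, u_j>), so |<v, e_j>|^2 = <v, u_j>^2 / <u_j, u_j>.
Coefficients: <v, e_1> = 5/sqrt(9), <v, e_2> = 70/sqrt(909), <v, e_3> = 665/sqrt(42925).
Square and sum: Σ |<v, e_j>|^2 = 314/17.
Compute ||v||^2 = v·v = 19.
Deficit = 19 − 314/17 = 9/17 ≥ 0, confirming Bessel's inequality. (The deficit equals ||v − Σ <v,e_j> e_j||^2, the squared distance from v to span{e_j}.)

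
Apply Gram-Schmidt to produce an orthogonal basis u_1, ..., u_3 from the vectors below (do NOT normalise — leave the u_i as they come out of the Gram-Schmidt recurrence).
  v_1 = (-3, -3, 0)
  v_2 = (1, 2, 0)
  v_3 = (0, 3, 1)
Orthogonal basis:
  u_1 = (-3, -3, 0)
  u_2 = (-1/2, 1/2, 0)
  u_3 = (0, 0, 1)

Apply the Gram-Schmidt recurrence
  u_1 = v_1
  u_i = v_i − Σ_{j<i} ((v_i · u_j) / (u_j · u_j)) · u_j.

Step by step this gives:
  u_1 = (-3, -3, 0)
  u_2 = (-1/2, 1/2, 0)
  u_3 = (0, 0, 1)

Orthogonality check:
  u_2 · u_1 = 0 (should be 0)
  u_3 · u_1 = 0 (should be 0)
  u_3 · u_2 = 0 (should be 0)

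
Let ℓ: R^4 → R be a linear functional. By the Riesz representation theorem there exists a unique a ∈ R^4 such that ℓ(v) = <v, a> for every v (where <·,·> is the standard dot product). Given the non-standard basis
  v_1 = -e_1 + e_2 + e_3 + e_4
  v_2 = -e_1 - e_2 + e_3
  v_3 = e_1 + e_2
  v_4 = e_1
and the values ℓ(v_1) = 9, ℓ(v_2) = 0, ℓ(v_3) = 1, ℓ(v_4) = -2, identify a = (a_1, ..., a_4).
a = (-2, 3, 1, 3)

Write a = (a_1, ..., a_4) in the standard basis. For each basis vector v_i, ℓ(v_i) = <v_i, a> is a linear equation in the a_j's. Collect the n equations into a matrix system V a = ℓ, where row i of V is v_i (expressed in the standard basis). Since V is invertible (lower-triangular with 1s on the diagonal, up to permutation), solve by back-substitution:
  V =
[[-1, 1, 1, 1],
 [-1, -1, 1, 0],
 [1, 1, 0, 0],
 [1, 0, 0, 0]]
  V a = (9, 0, 1, -2)
Solving gives a = (-2, 3, 1, 3).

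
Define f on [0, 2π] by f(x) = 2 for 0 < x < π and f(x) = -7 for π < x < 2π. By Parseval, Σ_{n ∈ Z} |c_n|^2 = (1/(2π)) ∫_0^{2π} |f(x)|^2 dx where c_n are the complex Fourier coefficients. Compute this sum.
Σ |c_n|^2 = 53/2

Parseval equates the L^2 energy of f (normalised by 1/(2π)) with the ℓ^2 sum of its Fourier coefficients: (1/(2π)) ∫_0^{2π} |f|^2 = Σ |c_n|^2.
Compute the left side: (1/(2π)) [∫_0^π 2^2 dx + ∫_π^{2π} (-7)^2 dx] = (1/(2π)) · (4π + 49π) = (4 + 49)/2 = 53/2.
So Σ_{n ∈ Z} |c_n|^2 = 53/2.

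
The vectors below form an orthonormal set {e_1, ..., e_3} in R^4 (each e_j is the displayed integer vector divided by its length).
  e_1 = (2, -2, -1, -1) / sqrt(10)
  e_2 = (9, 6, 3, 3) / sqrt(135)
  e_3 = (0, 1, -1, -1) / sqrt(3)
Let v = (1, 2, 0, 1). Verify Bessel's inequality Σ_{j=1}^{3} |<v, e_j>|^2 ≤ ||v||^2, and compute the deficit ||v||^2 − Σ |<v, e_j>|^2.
Σ |<v, e_j>|^2 = 11/2; ||v||^2 = 6; deficit = 1/2

Write each e_j = u_j / sqrt(<u_j, u_j>) where u_j is the displayed integer vector. Then <v, e_j> = <v, u_j> / sqrt(<u_j, u_j>), so |<v, e_j>|^2 = <v, u_j>^2 / <u_j, u_j>.
Coefficients: <v, e_1> = -3/sqrt(10), <v, e_2> = 24/sqrt(135), <v, e_3> = 1/sqrt(3).
Square and sum: Σ |<v, e_j>|^2 = 11/2.
Compute ||v||^2 = v·v = 6.
Deficit = 6 − 11/2 = 1/2 ≥ 0, confirming Bessel's inequality. (The deficit equals ||v − Σ <v,e_j> e_j||^2, the squared distance from v to span{e_j}.)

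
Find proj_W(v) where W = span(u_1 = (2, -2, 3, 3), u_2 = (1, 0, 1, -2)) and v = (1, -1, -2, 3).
proj_W(v) = (-21/31, -14/31, -14/31, 91/31)

Set up U = [u_1 | ... | u_2] ∈ R^(4×2). The projector onto W = col(U) is P = U (U^T U)^(-1) U^T.
Compute U^T U =
  [26, -1]
  [-1, 6],
and U^T v = (7, -7).
Solve U^T U · c = U^T v for the coefficients: c = (7/31, -35/31). The projection is proj_W(v) = U c.
Check: (v - proj_W(v)) · u_1 = 0  (should be 0).
Check: (v - proj_W(v)) · u_2 = 0  (should be 0).
Result: proj_W(v) = (-21/31, -14/31, -14/31, 91/31).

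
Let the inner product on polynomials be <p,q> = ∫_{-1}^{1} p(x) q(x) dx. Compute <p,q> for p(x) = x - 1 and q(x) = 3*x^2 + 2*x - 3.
<p,q> = 16/3

Expand the product: p(x)·q(x) = 3*x^3 - x^2 - 5*x + 3.
∫_{-1}^{1} of each monomial x^k gives [2/(k+1) if k even, 0 if k odd]. Integrating term-by-term (or equivalently evaluating the antiderivative F(x) = 3*x^4/4 - x^3/3 - 5*x^2/2 + 3*x at the endpoints):
  F(1) − F(−1) = 11/12 − (-53/12) = 16/3.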